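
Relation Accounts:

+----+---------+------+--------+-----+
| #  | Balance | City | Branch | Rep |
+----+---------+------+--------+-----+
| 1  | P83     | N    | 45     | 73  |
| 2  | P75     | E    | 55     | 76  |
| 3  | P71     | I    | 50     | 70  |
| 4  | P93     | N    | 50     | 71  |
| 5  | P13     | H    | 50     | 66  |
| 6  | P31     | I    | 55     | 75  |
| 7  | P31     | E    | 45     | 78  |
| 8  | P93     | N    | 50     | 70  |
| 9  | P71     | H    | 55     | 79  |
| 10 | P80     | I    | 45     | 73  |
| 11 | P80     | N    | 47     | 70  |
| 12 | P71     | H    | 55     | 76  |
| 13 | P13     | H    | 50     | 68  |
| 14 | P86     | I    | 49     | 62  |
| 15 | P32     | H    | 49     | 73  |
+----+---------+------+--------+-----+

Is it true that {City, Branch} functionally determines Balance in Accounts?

(City=N, Branch=45): row 1 → Balance = P83 ✓
(City=E, Branch=55): row 2 → Balance = P75 ✓
(City=I, Branch=50): row 3 → Balance = P71 ✓
(City=N, Branch=50): rows 4, 8 → Balance = P93, P93 ✓
(City=H, Branch=50): rows 5, 13 → Balance = P13, P13 ✓
(City=I, Branch=55): row 6 → Balance = P31 ✓
(City=E, Branch=45): row 7 → Balance = P31 ✓
(City=H, Branch=55): rows 9, 12 → Balance = P71, P71 ✓
(City=I, Branch=45): row 10 → Balance = P80 ✓
(City=N, Branch=47): row 11 → Balance = P80 ✓
(City=I, Branch=49): row 14 → Balance = P86 ✓
(City=H, Branch=49): row 15 → Balance = P32 ✓
Every {City, Branch} value is associated with a single Balance value, so {City, Branch} → Balance holds.

Yes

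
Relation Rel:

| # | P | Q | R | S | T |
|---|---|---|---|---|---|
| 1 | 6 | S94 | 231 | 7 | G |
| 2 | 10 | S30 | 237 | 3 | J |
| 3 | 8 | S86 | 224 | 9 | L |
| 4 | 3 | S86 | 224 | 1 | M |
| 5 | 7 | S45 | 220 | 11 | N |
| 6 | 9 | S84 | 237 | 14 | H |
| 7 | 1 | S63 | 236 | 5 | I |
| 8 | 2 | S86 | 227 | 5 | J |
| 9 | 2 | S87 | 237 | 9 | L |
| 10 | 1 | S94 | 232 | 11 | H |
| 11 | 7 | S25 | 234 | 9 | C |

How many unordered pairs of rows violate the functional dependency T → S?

2

T=J: violating pairs (2,8) — 1 pair.
T=L: all 2 rows agree on S — 0 pairs.
T=H: violating pairs (6,10) — 1 pair.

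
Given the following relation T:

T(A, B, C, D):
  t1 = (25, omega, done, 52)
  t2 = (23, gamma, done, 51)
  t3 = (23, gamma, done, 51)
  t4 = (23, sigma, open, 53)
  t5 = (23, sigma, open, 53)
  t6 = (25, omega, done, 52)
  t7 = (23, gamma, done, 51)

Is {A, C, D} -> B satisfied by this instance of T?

Yes

(A=25, C=done, D=52): rows 1, 6 → B = omega, omega ✓
(A=23, C=done, D=51): rows 2, 3, 7 → B = gamma, gamma, gamma ✓
(A=23, C=open, D=53): rows 4, 5 → B = sigma, sigma ✓
Every {A, C, D} value is associated with a single B value, so {A, C, D} -> B holds.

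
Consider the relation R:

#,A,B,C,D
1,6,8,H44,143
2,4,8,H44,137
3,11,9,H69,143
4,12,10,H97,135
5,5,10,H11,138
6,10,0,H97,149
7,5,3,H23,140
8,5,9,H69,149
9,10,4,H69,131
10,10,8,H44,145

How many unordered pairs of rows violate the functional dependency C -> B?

C=H44: all 3 rows agree on B — 0 pairs.
C=H69: violating pairs (3,9), (8,9) — 2 pairs.
C=H97: violating pairs (4,6) — 1 pair.

3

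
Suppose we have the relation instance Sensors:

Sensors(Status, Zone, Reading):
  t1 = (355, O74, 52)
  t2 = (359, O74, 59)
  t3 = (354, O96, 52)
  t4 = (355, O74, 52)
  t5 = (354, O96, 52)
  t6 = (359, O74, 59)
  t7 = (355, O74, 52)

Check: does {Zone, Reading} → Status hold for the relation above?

(Zone=O74, Reading=52): rows 1, 4, 7 → Status = 355, 355, 355 ✓
(Zone=O74, Reading=59): rows 2, 6 → Status = 359, 359 ✓
(Zone=O96, Reading=52): rows 3, 5 → Status = 354, 354 ✓
Every {Zone, Reading} value is associated with a single Status value, so {Zone, Reading} → Status holds.

Yes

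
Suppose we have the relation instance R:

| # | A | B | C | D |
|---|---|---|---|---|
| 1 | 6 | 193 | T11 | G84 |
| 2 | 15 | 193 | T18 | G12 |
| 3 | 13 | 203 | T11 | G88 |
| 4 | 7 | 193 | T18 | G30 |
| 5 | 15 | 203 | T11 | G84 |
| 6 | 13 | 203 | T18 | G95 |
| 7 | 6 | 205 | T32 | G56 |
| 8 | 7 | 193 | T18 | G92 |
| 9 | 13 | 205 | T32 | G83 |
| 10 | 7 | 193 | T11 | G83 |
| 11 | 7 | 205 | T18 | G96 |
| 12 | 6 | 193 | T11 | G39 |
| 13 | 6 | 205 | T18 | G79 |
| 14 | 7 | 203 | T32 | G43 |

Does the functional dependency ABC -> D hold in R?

No

(A=6, B=193, C=T11): rows 1, 12 → D takes values {G84, G39} — violation
(A=15, B=193, C=T18): row 2 → D = G12 ✓
(A=13, B=203, C=T11): row 3 → D = G88 ✓
(A=7, B=193, C=T18): rows 4, 8 → D takes values {G30, G92} — violation
(A=15, B=203, C=T11): row 5 → D = G84 ✓
(A=13, B=203, C=T18): row 6 → D = G95 ✓
(A=6, B=205, C=T32): row 7 → D = G56 ✓
(A=13, B=205, C=T32): row 9 → D = G83 ✓
(A=7, B=193, C=T11): row 10 → D = G83 ✓
(A=7, B=205, C=T18): row 11 → D = G96 ✓
(A=6, B=205, C=T18): row 13 → D = G79 ✓
(A=7, B=203, C=T32): row 14 → D = G43 ✓
Two rows agree on ABC but differ on D, so ABC -> D does not hold.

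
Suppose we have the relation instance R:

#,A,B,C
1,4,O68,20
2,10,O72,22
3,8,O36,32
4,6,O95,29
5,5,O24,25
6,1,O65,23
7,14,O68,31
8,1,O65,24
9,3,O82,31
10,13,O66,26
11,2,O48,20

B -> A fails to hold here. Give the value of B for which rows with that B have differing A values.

B=O68: rows 1, 7 → A takes values {4, 14} — violation
B=O72: row 2 → A = 10 ✓
B=O36: row 3 → A = 8 ✓
B=O95: row 4 → A = 6 ✓
B=O24: row 5 → A = 5 ✓
B=O65: rows 6, 8 → A = 1, 1 ✓
B=O82: row 9 → A = 3 ✓
B=O66: row 10 → A = 13 ✓
B=O48: row 11 → A = 2 ✓
The only B value with inconsistent A is B=O68.

O68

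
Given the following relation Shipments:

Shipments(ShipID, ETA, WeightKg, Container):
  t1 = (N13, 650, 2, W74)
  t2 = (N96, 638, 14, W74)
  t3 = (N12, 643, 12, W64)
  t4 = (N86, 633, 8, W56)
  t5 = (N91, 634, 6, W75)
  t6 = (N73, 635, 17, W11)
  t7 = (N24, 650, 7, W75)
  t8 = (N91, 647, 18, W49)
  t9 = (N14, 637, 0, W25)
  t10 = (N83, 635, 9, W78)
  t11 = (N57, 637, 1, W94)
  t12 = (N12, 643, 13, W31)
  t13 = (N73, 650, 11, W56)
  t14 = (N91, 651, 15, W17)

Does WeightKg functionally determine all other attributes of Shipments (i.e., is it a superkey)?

All 14 rows have distinct WeightKg values, so WeightKg → (all attributes) holds and WeightKg is a superkey.

Yes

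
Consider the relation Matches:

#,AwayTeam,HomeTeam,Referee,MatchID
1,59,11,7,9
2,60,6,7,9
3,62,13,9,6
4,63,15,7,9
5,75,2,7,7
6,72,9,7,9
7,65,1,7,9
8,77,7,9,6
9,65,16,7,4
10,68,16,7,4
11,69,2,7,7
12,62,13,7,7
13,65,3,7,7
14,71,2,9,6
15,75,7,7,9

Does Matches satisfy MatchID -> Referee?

MatchID=9: rows 1, 2, 4, 6, 7, 15 → Referee = 7, 7, 7, 7, 7, 7 ✓
MatchID=6: rows 3, 8, 14 → Referee = 9, 9, 9 ✓
MatchID=7: rows 5, 11, 12, 13 → Referee = 7, 7, 7, 7 ✓
MatchID=4: rows 9, 10 → Referee = 7, 7 ✓
Every MatchID value is associated with a single Referee value, so MatchID -> Referee holds.

Yes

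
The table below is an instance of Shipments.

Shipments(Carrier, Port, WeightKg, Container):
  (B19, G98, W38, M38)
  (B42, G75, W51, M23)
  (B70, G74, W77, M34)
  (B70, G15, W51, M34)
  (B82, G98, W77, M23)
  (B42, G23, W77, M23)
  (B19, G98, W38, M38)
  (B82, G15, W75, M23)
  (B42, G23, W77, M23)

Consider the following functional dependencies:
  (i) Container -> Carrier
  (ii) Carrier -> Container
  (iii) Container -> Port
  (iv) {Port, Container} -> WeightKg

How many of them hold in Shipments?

(i) Container -> Carrier: Container=M23: 5 rows → Carrier takes values {B42, B82} — violation — fails.
(ii) Carrier -> Container: every LHS value maps to a single RHS value — holds.
(iii) Container -> Port: Container=M23: 5 rows → Port takes values {G75, G98, G23, G15} — violation; Container=M34: 2 rows → Port takes values {G74, G15} — violation — fails.
(iv) {Port, Container} -> WeightKg: every LHS value maps to a single RHS value — holds.
2 of the 4 dependencies hold.

2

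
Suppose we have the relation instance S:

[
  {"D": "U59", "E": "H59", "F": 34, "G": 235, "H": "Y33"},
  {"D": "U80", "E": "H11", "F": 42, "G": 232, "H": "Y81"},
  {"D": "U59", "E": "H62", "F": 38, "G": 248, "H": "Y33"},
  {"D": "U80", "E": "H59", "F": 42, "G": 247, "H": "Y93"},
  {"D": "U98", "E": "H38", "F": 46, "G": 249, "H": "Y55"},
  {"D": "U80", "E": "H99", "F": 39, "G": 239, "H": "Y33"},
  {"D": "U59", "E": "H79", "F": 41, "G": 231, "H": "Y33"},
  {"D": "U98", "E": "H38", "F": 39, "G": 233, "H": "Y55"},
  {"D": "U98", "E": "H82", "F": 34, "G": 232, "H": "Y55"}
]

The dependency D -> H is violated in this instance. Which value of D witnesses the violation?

D=U59: 3 rows → H = Y33, Y33, Y33 ✓
D=U80: 3 rows → H takes values {Y81, Y93, Y33} — violation
D=U98: 3 rows → H = Y55, Y55, Y55 ✓
The only D value with inconsistent H is D=U80.

U80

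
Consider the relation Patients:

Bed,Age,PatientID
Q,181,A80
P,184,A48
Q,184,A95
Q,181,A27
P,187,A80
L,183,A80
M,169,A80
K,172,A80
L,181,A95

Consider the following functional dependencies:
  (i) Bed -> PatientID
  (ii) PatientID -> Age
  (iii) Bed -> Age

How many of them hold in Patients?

0

(i) Bed -> PatientID: Bed=Q: 3 rows → PatientID takes values {A80, A95, A27} — violation; Bed=P: 2 rows → PatientID takes values {A48, A80} — violation; Bed=L: 2 rows → PatientID takes values {A80, A95} — violation — fails.
(ii) PatientID -> Age: PatientID=A80: 5 rows → Age takes values {181, 187, 183, 169, 172} — violation; PatientID=A95: 2 rows → Age takes values {184, 181} — violation — fails.
(iii) Bed -> Age: Bed=Q: 3 rows → Age takes values {181, 184} — violation; Bed=P: 2 rows → Age takes values {184, 187} — violation; Bed=L: 2 rows → Age takes values {183, 181} — violation — fails.
None of the 3 dependencies hold.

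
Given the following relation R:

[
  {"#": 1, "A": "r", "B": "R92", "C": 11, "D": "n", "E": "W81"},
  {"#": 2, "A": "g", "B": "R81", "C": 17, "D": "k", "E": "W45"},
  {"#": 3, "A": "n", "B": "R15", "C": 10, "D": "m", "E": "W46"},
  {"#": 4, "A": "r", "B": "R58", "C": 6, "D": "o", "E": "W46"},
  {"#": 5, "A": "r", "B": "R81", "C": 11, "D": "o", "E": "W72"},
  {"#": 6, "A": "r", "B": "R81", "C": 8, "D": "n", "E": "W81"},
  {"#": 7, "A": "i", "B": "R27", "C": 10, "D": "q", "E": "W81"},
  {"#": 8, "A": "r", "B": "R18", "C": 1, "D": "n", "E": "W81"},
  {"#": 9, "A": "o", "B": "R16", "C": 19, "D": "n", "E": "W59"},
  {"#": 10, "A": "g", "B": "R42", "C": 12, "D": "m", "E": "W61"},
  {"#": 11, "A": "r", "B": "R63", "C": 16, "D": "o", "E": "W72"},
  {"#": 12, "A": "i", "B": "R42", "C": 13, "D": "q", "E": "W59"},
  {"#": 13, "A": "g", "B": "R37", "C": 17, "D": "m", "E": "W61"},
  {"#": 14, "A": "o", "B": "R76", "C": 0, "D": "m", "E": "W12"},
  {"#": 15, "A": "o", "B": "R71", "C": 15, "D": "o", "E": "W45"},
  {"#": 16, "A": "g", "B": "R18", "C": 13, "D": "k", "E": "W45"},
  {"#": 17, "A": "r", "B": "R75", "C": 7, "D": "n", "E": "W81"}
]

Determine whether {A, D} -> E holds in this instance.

No

(A=r, D=n): rows 1, 6, 8, 17 → E = W81, W81, W81, W81 ✓
(A=g, D=k): rows 2, 16 → E = W45, W45 ✓
(A=n, D=m): row 3 → E = W46 ✓
(A=r, D=o): rows 4, 5, 11 → E takes values {W46, W72} — violation
(A=i, D=q): rows 7, 12 → E takes values {W81, W59} — violation
(A=o, D=n): row 9 → E = W59 ✓
(A=g, D=m): rows 10, 13 → E = W61, W61 ✓
(A=o, D=m): row 14 → E = W12 ✓
(A=o, D=o): row 15 → E = W45 ✓
Two rows agree on {A, D} but differ on E, so {A, D} -> E does not hold.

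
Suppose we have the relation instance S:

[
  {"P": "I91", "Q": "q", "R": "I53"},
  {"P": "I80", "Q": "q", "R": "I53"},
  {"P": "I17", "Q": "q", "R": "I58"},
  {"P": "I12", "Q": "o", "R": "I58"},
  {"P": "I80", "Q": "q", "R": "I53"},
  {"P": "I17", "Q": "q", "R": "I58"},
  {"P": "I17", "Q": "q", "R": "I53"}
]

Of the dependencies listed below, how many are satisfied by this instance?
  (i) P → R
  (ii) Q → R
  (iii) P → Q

1

(i) P → R: P=I17: 3 rows → R takes values {I58, I53} — violation — fails.
(ii) Q → R: Q=q: 6 rows → R takes values {I53, I58} — violation — fails.
(iii) P → Q: every LHS value maps to a single RHS value — holds.
1 of the 3 dependencies holds.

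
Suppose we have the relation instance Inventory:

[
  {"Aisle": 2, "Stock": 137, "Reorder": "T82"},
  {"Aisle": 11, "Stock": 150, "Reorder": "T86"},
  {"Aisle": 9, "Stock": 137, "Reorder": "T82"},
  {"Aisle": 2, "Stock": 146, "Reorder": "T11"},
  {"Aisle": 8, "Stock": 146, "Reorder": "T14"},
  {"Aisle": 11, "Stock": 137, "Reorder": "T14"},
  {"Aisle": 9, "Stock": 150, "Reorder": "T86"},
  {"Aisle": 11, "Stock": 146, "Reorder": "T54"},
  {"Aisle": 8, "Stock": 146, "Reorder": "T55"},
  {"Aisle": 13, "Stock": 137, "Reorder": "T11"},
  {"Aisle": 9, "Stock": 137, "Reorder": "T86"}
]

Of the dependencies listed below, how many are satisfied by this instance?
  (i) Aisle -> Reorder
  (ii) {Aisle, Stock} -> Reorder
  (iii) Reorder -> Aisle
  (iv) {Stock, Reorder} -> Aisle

(i) Aisle -> Reorder: Aisle=2: 2 rows → Reorder takes values {T82, T11} — violation; Aisle=11: 3 rows → Reorder takes values {T86, T14, T54} — violation; Aisle=9: 3 rows → Reorder takes values {T82, T86} — violation; Aisle=8: 2 rows → Reorder takes values {T14, T55} — violation — fails.
(ii) {Aisle, Stock} -> Reorder: (Aisle=9, Stock=137): 2 rows → Reorder takes values {T82, T86} — violation; (Aisle=8, Stock=146): 2 rows → Reorder takes values {T14, T55} — violation — fails.
(iii) Reorder -> Aisle: Reorder=T82: 2 rows → Aisle takes values {2, 9} — violation; Reorder=T86: 3 rows → Aisle takes values {11, 9} — violation; Reorder=T11: 2 rows → Aisle takes values {2, 13} — violation; Reorder=T14: 2 rows → Aisle takes values {8, 11} — violation — fails.
(iv) {Stock, Reorder} -> Aisle: (Stock=137, Reorder=T82): 2 rows → Aisle takes values {2, 9} — violation; (Stock=150, Reorder=T86): 2 rows → Aisle takes values {11, 9} — violation — fails.
None of the 4 dependencies hold.

0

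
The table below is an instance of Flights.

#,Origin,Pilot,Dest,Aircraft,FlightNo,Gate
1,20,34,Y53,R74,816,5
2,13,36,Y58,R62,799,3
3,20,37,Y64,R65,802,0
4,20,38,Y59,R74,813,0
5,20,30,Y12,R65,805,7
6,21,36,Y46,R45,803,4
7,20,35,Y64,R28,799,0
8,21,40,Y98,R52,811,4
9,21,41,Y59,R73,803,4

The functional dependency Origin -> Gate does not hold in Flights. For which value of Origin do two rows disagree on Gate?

20

Origin=20: rows 1, 3, 4, 5, 7 → Gate takes values {5, 0, 7} — violation
Origin=13: row 2 → Gate = 3 ✓
Origin=21: rows 6, 8, 9 → Gate = 4, 4, 4 ✓
The only Origin value with inconsistent Gate is Origin=20.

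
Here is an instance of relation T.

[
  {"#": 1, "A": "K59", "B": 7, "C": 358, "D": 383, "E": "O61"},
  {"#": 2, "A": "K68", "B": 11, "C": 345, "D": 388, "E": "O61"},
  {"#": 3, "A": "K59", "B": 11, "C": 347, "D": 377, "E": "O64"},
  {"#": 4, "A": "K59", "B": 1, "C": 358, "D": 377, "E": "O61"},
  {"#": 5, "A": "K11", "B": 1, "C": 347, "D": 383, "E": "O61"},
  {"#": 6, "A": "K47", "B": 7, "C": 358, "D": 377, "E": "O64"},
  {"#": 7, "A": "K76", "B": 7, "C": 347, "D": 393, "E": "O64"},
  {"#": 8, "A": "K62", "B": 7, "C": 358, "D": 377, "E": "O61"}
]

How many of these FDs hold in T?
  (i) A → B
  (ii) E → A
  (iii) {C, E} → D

0

(i) A → B: A=K59: rows 1, 3, 4 → B takes values {7, 11, 1} — violation — fails.
(ii) E → A: E=O61: rows 1, 2, 4, 5, 8 → A takes values {K59, K68, K11, K62} — violation; E=O64: rows 3, 6, 7 → A takes values {K59, K47, K76} — violation — fails.
(iii) {C, E} → D: (C=358, E=O61): rows 1, 4, 8 → D takes values {383, 377} — violation; (C=347, E=O64): rows 3, 7 → D takes values {377, 393} — violation — fails.
None of the 3 dependencies hold.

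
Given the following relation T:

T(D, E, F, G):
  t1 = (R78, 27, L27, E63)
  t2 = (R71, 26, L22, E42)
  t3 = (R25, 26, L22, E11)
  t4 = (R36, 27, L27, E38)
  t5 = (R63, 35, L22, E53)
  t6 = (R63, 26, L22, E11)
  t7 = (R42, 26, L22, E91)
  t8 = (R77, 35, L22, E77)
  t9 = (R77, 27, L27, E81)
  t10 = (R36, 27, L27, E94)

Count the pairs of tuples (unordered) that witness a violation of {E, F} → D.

12

(E=27, F=L27): violating pairs (1,4), (1,9), (1,10), (4,9), (9,10) — 5 pairs.
(E=26, F=L22): violating pairs (2,3), (2,6), (2,7), (3,6), (3,7), (6,7) — 6 pairs.
(E=35, F=L22): violating pairs (5,8) — 1 pair.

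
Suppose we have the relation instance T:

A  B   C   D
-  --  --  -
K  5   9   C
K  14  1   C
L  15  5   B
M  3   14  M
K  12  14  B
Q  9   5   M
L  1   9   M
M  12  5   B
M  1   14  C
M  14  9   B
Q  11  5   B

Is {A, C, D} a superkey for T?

Yes

All 11 rows have distinct {A, C, D} values, so {A, C, D} → (all attributes) holds and {A, C, D} is a superkey.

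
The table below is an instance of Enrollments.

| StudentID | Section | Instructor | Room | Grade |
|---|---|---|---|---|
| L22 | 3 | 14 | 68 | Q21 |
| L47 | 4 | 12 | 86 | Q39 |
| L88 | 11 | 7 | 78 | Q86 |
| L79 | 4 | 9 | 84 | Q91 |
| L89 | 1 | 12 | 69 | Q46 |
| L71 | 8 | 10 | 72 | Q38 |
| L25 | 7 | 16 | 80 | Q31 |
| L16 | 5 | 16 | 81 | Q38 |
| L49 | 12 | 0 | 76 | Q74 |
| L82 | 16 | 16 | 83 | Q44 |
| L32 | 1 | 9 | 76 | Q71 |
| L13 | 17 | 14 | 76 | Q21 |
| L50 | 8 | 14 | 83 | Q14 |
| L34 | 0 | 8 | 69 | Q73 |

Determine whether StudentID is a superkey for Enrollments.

All 14 rows have distinct StudentID values, so StudentID → (all attributes) holds and StudentID is a superkey.

Yes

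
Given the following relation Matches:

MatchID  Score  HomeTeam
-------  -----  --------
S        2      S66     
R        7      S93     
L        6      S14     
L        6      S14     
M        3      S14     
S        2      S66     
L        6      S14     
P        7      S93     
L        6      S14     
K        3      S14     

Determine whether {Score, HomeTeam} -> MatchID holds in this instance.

No

(Score=2, HomeTeam=S66): 2 rows → MatchID = S, S ✓
(Score=7, HomeTeam=S93): 2 rows → MatchID takes values {R, P} — violation
(Score=6, HomeTeam=S14): 4 rows → MatchID = L, L, L, L ✓
(Score=3, HomeTeam=S14): 2 rows → MatchID takes values {M, K} — violation
Two rows agree on {Score, HomeTeam} but differ on MatchID, so {Score, HomeTeam} -> MatchID does not hold.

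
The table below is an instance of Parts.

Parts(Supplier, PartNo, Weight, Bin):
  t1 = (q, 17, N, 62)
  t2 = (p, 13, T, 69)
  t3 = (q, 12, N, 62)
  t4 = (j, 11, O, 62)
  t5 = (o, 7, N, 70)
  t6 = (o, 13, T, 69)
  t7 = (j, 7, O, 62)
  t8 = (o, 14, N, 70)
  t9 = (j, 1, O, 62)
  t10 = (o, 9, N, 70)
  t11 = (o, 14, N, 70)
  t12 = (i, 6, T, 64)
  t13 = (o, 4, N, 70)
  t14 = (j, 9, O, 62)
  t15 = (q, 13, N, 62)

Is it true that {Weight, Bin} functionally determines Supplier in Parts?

No

(Weight=N, Bin=62): rows 1, 3, 15 → Supplier = q, q, q ✓
(Weight=T, Bin=69): rows 2, 6 → Supplier takes values {p, o} — violation
(Weight=O, Bin=62): rows 4, 7, 9, 14 → Supplier = j, j, j, j ✓
(Weight=N, Bin=70): rows 5, 8, 10, 11, 13 → Supplier = o, o, o, o, o ✓
(Weight=T, Bin=64): row 12 → Supplier = i ✓
Two rows agree on {Weight, Bin} but differ on Supplier, so {Weight, Bin} → Supplier does not hold.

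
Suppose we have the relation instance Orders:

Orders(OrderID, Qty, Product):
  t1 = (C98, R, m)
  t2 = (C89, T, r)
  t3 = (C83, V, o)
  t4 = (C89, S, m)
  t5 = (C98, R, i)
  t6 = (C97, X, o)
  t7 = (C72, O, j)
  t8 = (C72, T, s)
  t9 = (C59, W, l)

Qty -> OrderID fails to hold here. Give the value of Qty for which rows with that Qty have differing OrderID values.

T

Qty=R: rows 1, 5 → OrderID = C98, C98 ✓
Qty=T: rows 2, 8 → OrderID takes values {C89, C72} — violation
Qty=V: row 3 → OrderID = C83 ✓
Qty=S: row 4 → OrderID = C89 ✓
Qty=X: row 6 → OrderID = C97 ✓
Qty=O: row 7 → OrderID = C72 ✓
Qty=W: row 9 → OrderID = C59 ✓
The only Qty value with inconsistent OrderID is Qty=T.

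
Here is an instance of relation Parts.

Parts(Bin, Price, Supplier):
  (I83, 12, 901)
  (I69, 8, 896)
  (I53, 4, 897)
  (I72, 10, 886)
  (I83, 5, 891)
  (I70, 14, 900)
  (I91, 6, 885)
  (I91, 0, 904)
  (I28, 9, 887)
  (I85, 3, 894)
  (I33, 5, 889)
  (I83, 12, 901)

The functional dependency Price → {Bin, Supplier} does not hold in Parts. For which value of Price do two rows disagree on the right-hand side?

Price=12: 2 rows → {Bin,Supplier} = (I83, 901), (I83, 901) ✓
Price=8: 1 row → {Bin,Supplier} = (I69, 896) ✓
Price=4: 1 row → {Bin,Supplier} = (I53, 897) ✓
Price=10: 1 row → {Bin,Supplier} = (I72, 886) ✓
Price=5: 2 rows → {Bin,Supplier} takes values {(I83, 891), (I33, 889)} — violation
Price=14: 1 row → {Bin,Supplier} = (I70, 900) ✓
Price=6: 1 row → {Bin,Supplier} = (I91, 885) ✓
Price=0: 1 row → {Bin,Supplier} = (I91, 904) ✓
Price=9: 1 row → {Bin,Supplier} = (I28, 887) ✓
Price=3: 1 row → {Bin,Supplier} = (I85, 894) ✓
The only Price value with inconsistent RHS is Price=5.

5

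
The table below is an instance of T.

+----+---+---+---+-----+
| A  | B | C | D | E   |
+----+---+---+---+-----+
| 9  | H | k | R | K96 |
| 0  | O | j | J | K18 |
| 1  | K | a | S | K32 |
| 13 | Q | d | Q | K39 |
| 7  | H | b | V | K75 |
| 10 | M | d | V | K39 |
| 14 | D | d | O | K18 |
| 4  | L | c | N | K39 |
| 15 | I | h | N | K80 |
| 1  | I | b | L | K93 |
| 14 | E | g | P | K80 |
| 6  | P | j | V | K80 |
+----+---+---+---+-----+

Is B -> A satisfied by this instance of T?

B=H: 2 rows → A takes values {9, 7} — violation
B=O: 1 row → A = 0 ✓
B=K: 1 row → A = 1 ✓
B=Q: 1 row → A = 13 ✓
B=M: 1 row → A = 10 ✓
B=D: 1 row → A = 14 ✓
B=L: 1 row → A = 4 ✓
B=I: 2 rows → A takes values {15, 1} — violation
B=E: 1 row → A = 14 ✓
B=P: 1 row → A = 6 ✓
Two rows agree on B but differ on A, so B -> A does not hold.

No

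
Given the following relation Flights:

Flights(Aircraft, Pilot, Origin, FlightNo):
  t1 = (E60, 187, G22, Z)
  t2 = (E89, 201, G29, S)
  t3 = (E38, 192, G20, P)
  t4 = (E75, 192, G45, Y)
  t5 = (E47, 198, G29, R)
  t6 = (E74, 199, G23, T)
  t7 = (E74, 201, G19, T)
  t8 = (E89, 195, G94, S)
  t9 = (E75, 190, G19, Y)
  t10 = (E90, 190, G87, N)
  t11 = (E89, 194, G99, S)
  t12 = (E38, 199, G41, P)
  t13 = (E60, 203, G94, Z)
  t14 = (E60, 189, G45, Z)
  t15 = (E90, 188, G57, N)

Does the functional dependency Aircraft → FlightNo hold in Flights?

Yes

Aircraft=E60: rows 1, 13, 14 → FlightNo = Z, Z, Z ✓
Aircraft=E89: rows 2, 8, 11 → FlightNo = S, S, S ✓
Aircraft=E38: rows 3, 12 → FlightNo = P, P ✓
Aircraft=E75: rows 4, 9 → FlightNo = Y, Y ✓
Aircraft=E47: row 5 → FlightNo = R ✓
Aircraft=E74: rows 6, 7 → FlightNo = T, T ✓
Aircraft=E90: rows 10, 15 → FlightNo = N, N ✓
Every Aircraft value is associated with a single FlightNo value, so Aircraft → FlightNo holds.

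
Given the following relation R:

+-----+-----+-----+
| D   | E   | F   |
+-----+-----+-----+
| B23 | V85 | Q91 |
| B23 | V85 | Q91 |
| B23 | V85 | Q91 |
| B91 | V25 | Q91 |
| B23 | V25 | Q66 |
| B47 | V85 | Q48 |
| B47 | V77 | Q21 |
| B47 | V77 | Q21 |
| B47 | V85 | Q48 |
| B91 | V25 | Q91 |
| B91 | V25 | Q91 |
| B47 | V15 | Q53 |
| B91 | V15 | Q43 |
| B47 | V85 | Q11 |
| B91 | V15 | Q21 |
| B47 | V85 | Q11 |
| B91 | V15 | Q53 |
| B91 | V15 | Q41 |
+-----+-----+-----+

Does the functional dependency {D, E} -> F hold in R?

(D=B23, E=V85): 3 rows → F = Q91, Q91, Q91 ✓
(D=B91, E=V25): 3 rows → F = Q91, Q91, Q91 ✓
(D=B23, E=V25): 1 row → F = Q66 ✓
(D=B47, E=V85): 4 rows → F takes values {Q48, Q11} — violation
(D=B47, E=V77): 2 rows → F = Q21, Q21 ✓
(D=B47, E=V15): 1 row → F = Q53 ✓
(D=B91, E=V15): 4 rows → F takes values {Q43, Q21, Q53, Q41} — violation
Two rows agree on {D, E} but differ on F, so {D, E} -> F does not hold.

No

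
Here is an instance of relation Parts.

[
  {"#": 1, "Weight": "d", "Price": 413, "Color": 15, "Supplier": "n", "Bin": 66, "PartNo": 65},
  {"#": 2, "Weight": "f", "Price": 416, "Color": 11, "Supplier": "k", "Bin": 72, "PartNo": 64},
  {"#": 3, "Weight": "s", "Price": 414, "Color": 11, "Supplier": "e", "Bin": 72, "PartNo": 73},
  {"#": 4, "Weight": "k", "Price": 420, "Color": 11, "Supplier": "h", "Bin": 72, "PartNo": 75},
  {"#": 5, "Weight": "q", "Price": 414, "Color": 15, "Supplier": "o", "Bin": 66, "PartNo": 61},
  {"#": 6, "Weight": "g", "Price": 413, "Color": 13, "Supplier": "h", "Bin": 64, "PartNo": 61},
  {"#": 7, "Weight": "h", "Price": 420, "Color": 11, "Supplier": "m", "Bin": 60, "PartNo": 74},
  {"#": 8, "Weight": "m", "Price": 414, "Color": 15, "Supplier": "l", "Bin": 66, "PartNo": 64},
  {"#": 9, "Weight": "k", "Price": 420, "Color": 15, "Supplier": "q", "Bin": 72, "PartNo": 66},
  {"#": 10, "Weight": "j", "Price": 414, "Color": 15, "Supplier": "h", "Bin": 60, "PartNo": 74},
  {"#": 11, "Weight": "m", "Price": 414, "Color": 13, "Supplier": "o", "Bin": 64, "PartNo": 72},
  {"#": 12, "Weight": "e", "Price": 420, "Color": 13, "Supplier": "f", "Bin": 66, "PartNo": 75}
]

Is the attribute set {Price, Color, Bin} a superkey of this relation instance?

Rows 5 and 8 have the same {Price, Color, Bin} value (Price=414, Color=15, Bin=66) but are distinct tuples, so {Price, Color, Bin} does not determine every attribute — not a superkey.

No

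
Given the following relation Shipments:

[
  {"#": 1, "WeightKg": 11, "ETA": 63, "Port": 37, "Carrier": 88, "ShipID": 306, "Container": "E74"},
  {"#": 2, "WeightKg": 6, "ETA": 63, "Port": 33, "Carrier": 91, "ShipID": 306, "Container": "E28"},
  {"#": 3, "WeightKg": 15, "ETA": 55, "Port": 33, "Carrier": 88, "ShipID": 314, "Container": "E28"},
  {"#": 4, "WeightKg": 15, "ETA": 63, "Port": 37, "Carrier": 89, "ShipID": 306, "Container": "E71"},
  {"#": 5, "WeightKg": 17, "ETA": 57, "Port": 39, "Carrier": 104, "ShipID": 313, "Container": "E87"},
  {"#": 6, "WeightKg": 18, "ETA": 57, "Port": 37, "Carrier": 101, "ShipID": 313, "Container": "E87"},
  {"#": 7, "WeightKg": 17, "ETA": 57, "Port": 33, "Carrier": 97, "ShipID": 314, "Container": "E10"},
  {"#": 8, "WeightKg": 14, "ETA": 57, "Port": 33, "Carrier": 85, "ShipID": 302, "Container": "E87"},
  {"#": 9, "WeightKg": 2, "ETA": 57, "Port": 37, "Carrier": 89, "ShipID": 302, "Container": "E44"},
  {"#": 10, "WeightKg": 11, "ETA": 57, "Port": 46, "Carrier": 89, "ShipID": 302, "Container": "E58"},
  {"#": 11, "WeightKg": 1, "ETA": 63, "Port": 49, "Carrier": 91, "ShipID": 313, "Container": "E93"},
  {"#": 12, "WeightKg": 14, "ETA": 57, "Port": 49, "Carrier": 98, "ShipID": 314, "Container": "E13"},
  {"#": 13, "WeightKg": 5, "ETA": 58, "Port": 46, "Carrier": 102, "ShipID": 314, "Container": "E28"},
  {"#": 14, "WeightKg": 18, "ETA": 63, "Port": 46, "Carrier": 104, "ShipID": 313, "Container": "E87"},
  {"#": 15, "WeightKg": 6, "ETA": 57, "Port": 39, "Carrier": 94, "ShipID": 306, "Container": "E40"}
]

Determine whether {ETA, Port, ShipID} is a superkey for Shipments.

No

Rows 1 and 4 have the same {ETA, Port, ShipID} value (ETA=63, Port=37, ShipID=306) but are distinct tuples, so {ETA, Port, ShipID} does not determine every attribute — not a superkey.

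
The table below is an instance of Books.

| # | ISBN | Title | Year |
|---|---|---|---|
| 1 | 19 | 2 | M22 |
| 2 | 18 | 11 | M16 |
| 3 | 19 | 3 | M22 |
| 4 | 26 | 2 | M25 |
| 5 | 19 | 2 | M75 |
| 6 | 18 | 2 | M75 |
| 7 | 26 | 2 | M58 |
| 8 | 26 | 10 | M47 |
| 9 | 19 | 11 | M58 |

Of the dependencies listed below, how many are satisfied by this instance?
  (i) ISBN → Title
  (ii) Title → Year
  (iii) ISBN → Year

(i) ISBN → Title: ISBN=19: rows 1, 3, 5, 9 → Title takes values {2, 3, 11} — violation; ISBN=18: rows 2, 6 → Title takes values {11, 2} — violation; ISBN=26: rows 4, 7, 8 → Title takes values {2, 10} — violation — fails.
(ii) Title → Year: Title=2: rows 1, 4, 5, 6, 7 → Year takes values {M22, M25, M75, M58} — violation; Title=11: rows 2, 9 → Year takes values {M16, M58} — violation — fails.
(iii) ISBN → Year: ISBN=19: rows 1, 3, 5, 9 → Year takes values {M22, M75, M58} — violation; ISBN=18: rows 2, 6 → Year takes values {M16, M75} — violation; ISBN=26: rows 4, 7, 8 → Year takes values {M25, M58, M47} — violation — fails.
None of the 3 dependencies hold.

0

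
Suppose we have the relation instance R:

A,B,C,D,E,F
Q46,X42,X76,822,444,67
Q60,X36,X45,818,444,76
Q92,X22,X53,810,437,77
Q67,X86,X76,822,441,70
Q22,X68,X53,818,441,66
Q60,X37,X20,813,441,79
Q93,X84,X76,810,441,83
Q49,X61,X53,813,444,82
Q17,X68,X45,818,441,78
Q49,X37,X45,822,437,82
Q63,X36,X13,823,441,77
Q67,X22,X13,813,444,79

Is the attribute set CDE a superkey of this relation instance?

Yes

All 12 rows have distinct CDE values, so CDE → (all attributes) holds and CDE is a superkey.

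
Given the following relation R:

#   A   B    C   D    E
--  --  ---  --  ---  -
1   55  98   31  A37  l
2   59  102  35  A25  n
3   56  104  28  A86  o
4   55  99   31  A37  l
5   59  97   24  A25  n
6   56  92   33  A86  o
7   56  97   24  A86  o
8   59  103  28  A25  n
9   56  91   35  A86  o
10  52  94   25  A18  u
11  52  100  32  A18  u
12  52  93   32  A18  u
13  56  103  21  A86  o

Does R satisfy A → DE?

A=55: rows 1, 4 → {D,E} = (A37, l), (A37, l) ✓
A=59: rows 2, 5, 8 → {D,E} = (A25, n), (A25, n), (A25, n) ✓
A=56: rows 3, 6, 7, 9, 13 → {D,E} = (A86, o), (A86, o), (A86, o), (A86, o), (A86, o) ✓
A=52: rows 10, 11, 12 → {D,E} = (A18, u), (A18, u), (A18, u) ✓
Every A value is associated with a single DE value, so A → DE holds.

Yes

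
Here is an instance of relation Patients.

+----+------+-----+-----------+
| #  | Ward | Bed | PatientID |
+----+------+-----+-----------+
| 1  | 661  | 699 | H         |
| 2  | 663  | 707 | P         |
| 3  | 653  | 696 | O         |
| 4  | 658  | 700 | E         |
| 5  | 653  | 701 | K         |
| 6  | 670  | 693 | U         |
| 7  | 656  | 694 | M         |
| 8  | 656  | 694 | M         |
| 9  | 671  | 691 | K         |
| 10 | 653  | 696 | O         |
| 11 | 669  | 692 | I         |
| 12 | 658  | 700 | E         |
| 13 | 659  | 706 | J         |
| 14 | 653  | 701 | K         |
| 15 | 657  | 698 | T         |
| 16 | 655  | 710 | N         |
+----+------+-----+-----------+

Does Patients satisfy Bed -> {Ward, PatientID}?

Yes

Bed=699: row 1 → {Ward,PatientID} = (661, H) ✓
Bed=707: row 2 → {Ward,PatientID} = (663, P) ✓
Bed=696: rows 3, 10 → {Ward,PatientID} = (653, O), (653, O) ✓
Bed=700: rows 4, 12 → {Ward,PatientID} = (658, E), (658, E) ✓
Bed=701: rows 5, 14 → {Ward,PatientID} = (653, K), (653, K) ✓
Bed=693: row 6 → {Ward,PatientID} = (670, U) ✓
Bed=694: rows 7, 8 → {Ward,PatientID} = (656, M), (656, M) ✓
Bed=691: row 9 → {Ward,PatientID} = (671, K) ✓
Bed=692: row 11 → {Ward,PatientID} = (669, I) ✓
Bed=706: row 13 → {Ward,PatientID} = (659, J) ✓
Bed=698: row 15 → {Ward,PatientID} = (657, T) ✓
Bed=710: row 16 → {Ward,PatientID} = (655, N) ✓
Every Bed value is associated with a single {Ward, PatientID} value, so Bed -> {Ward, PatientID} holds.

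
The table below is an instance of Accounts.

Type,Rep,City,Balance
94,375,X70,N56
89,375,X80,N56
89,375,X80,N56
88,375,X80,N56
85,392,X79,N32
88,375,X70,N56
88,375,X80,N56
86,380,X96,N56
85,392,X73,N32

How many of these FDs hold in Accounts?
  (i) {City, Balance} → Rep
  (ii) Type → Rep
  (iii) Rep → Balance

(i) {City, Balance} → Rep: every LHS value maps to a single RHS value — holds.
(ii) Type → Rep: every LHS value maps to a single RHS value — holds.
(iii) Rep → Balance: every LHS value maps to a single RHS value — holds.
3 of the 3 dependencies hold.

3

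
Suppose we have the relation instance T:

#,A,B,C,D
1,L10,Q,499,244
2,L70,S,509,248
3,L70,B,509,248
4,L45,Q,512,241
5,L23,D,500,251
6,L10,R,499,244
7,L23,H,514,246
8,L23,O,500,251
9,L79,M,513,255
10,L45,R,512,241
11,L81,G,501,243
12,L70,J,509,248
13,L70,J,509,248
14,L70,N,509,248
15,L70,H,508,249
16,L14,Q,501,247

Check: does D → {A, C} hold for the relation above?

D=244: rows 1, 6 → {A,C} = (L10, 499), (L10, 499) ✓
D=248: rows 2, 3, 12, 13, 14 → {A,C} = (L70, 509), (L70, 509), (L70, 509), (L70, 509), (L70, 509) ✓
D=241: rows 4, 10 → {A,C} = (L45, 512), (L45, 512) ✓
D=251: rows 5, 8 → {A,C} = (L23, 500), (L23, 500) ✓
D=246: row 7 → {A,C} = (L23, 514) ✓
D=255: row 9 → {A,C} = (L79, 513) ✓
D=243: row 11 → {A,C} = (L81, 501) ✓
D=249: row 15 → {A,C} = (L70, 508) ✓
D=247: row 16 → {A,C} = (L14, 501) ✓
Every D value is associated with a single {A, C} value, so D → {A, C} holds.

Yes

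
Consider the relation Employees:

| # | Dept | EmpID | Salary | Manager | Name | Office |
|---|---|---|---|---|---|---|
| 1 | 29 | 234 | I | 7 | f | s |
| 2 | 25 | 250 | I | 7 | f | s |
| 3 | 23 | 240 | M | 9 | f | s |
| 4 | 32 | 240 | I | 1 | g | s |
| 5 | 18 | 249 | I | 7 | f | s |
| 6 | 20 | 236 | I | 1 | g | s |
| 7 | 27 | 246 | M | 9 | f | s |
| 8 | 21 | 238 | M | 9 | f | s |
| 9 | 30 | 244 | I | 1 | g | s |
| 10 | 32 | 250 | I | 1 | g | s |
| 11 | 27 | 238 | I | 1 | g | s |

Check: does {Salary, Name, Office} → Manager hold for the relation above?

(Salary=I, Name=f, Office=s): rows 1, 2, 5 → Manager = 7, 7, 7 ✓
(Salary=M, Name=f, Office=s): rows 3, 7, 8 → Manager = 9, 9, 9 ✓
(Salary=I, Name=g, Office=s): rows 4, 6, 9, 10, 11 → Manager = 1, 1, 1, 1, 1 ✓
Every {Salary, Name, Office} value is associated with a single Manager value, so {Salary, Name, Office} → Manager holds.

Yes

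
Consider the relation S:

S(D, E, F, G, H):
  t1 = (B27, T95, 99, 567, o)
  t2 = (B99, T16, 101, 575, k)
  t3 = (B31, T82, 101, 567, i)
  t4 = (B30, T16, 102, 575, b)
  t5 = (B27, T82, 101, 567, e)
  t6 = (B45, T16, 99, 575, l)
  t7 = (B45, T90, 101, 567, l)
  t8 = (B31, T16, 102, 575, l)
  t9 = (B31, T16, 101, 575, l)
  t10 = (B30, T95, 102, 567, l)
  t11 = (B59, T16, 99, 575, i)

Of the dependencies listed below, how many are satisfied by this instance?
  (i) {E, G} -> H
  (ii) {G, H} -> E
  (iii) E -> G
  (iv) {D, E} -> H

2

(i) {E, G} -> H: (E=T95, G=567): rows 1, 10 → H takes values {o, l} — violation; (E=T16, G=575): rows 2, 4, 6, 8, 9, 11 → H takes values {k, b, l, i} — violation; (E=T82, G=567): rows 3, 5 → H takes values {i, e} — violation — fails.
(ii) {G, H} -> E: (G=567, H=l): rows 7, 10 → E takes values {T90, T95} — violation — fails.
(iii) E -> G: every LHS value maps to a single RHS value — holds.
(iv) {D, E} -> H: every LHS value maps to a single RHS value — holds.
2 of the 4 dependencies hold.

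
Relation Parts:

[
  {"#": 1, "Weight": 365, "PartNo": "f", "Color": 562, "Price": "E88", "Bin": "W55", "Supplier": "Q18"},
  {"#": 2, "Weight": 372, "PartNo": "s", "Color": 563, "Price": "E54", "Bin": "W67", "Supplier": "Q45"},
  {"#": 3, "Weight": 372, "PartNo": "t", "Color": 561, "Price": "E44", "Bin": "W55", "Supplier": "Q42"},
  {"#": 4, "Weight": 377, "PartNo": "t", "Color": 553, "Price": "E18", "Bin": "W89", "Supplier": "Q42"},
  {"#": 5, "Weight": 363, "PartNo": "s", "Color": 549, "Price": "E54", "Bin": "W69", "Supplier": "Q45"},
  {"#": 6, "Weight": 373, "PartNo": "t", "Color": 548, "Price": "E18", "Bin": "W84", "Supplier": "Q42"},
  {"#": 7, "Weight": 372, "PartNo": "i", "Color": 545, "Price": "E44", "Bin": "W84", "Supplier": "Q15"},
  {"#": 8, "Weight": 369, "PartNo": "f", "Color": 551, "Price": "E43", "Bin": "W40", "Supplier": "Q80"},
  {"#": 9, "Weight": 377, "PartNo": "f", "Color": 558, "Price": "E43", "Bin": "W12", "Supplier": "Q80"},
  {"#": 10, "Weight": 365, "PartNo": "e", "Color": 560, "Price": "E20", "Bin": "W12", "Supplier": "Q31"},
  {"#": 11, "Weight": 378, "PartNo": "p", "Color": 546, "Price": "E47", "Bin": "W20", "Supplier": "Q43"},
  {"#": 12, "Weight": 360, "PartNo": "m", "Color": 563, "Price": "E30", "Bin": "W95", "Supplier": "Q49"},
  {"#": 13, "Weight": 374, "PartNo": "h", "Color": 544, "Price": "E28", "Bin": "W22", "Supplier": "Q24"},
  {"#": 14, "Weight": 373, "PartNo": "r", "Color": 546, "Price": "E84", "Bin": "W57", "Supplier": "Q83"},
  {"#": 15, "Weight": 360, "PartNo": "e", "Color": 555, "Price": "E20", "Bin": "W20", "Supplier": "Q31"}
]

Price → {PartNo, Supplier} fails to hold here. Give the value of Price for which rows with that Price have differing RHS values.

E44

Price=E88: row 1 → {PartNo,Supplier} = (f, Q18) ✓
Price=E54: rows 2, 5 → {PartNo,Supplier} = (s, Q45), (s, Q45) ✓
Price=E44: rows 3, 7 → {PartNo,Supplier} takes values {(t, Q42), (i, Q15)} — violation
Price=E18: rows 4, 6 → {PartNo,Supplier} = (t, Q42), (t, Q42) ✓
Price=E43: rows 8, 9 → {PartNo,Supplier} = (f, Q80), (f, Q80) ✓
Price=E20: rows 10, 15 → {PartNo,Supplier} = (e, Q31), (e, Q31) ✓
Price=E47: row 11 → {PartNo,Supplier} = (p, Q43) ✓
Price=E30: row 12 → {PartNo,Supplier} = (m, Q49) ✓
Price=E28: row 13 → {PartNo,Supplier} = (h, Q24) ✓
Price=E84: row 14 → {PartNo,Supplier} = (r, Q83) ✓
The only Price value with inconsistent RHS is Price=E44.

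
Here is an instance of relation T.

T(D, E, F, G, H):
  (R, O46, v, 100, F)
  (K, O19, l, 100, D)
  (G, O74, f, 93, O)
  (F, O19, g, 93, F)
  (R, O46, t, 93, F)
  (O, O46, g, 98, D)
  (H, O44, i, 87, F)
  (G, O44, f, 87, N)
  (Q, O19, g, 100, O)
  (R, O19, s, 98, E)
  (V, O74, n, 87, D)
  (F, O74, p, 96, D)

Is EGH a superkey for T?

Yes

All 12 rows have distinct EGH values, so EGH → (all attributes) holds and EGH is a superkey.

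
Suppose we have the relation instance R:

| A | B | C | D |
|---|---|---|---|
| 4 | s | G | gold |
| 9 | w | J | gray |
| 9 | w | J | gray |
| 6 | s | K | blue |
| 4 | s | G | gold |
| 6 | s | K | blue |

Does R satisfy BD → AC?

(B=s, D=gold): 2 rows → {A,C} = (4, G), (4, G) ✓
(B=w, D=gray): 2 rows → {A,C} = (9, J), (9, J) ✓
(B=s, D=blue): 2 rows → {A,C} = (6, K), (6, K) ✓
Every BD value is associated with a single AC value, so BD → AC holds.

Yes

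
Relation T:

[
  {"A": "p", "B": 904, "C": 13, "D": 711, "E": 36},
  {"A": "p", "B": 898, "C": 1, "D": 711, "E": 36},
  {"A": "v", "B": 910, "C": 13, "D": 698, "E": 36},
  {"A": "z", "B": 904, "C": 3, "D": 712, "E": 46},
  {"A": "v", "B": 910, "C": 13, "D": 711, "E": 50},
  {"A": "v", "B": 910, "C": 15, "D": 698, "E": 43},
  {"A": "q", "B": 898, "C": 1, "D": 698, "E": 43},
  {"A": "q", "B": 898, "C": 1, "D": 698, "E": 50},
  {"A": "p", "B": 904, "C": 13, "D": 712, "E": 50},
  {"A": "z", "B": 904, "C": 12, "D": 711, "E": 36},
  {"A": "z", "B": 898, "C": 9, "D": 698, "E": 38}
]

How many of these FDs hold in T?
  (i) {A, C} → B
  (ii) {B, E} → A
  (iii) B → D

(i) {A, C} → B: every LHS value maps to a single RHS value — holds.
(ii) {B, E} → A: (B=904, E=36): 2 rows → A takes values {p, z} — violation — fails.
(iii) B → D: B=904: 4 rows → D takes values {711, 712} — violation; B=898: 4 rows → D takes values {711, 698} — violation; B=910: 3 rows → D takes values {698, 711} — violation — fails.
1 of the 3 dependencies holds.

1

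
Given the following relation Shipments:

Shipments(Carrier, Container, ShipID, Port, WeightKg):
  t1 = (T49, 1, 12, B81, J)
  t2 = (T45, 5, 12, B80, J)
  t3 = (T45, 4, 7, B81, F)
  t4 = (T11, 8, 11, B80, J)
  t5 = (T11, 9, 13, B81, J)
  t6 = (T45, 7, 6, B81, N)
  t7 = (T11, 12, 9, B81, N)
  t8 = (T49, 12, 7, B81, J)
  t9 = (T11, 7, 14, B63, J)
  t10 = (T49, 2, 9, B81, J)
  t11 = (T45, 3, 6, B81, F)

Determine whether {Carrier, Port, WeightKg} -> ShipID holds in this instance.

(Carrier=T49, Port=B81, WeightKg=J): rows 1, 8, 10 → ShipID takes values {12, 7, 9} — violation
(Carrier=T45, Port=B80, WeightKg=J): row 2 → ShipID = 12 ✓
(Carrier=T45, Port=B81, WeightKg=F): rows 3, 11 → ShipID takes values {7, 6} — violation
(Carrier=T11, Port=B80, WeightKg=J): row 4 → ShipID = 11 ✓
(Carrier=T11, Port=B81, WeightKg=J): row 5 → ShipID = 13 ✓
(Carrier=T45, Port=B81, WeightKg=N): row 6 → ShipID = 6 ✓
(Carrier=T11, Port=B81, WeightKg=N): row 7 → ShipID = 9 ✓
(Carrier=T11, Port=B63, WeightKg=J): row 9 → ShipID = 14 ✓
Two rows agree on {Carrier, Port, WeightKg} but differ on ShipID, so {Carrier, Port, WeightKg} -> ShipID does not hold.

No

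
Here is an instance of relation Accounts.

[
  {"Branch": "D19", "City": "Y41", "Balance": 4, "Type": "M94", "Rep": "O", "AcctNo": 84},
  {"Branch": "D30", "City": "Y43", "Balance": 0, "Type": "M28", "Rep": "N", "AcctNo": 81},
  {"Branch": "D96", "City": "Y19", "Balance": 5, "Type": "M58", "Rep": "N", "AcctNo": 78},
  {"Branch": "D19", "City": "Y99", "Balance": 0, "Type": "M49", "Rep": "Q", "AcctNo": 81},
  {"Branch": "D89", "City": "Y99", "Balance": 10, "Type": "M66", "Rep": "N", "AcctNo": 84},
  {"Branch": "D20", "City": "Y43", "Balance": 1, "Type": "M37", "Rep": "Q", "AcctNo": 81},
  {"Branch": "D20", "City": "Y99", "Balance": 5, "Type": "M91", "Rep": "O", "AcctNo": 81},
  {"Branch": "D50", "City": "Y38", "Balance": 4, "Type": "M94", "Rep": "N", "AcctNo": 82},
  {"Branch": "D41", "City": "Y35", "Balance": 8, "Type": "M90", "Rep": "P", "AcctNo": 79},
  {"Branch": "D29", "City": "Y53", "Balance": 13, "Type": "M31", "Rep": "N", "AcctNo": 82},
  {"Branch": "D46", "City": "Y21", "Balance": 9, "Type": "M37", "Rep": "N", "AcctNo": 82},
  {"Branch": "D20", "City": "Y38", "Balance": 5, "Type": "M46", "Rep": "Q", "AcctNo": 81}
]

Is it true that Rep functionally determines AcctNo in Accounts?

Rep=O: 2 rows → AcctNo takes values {84, 81} — violation
Rep=N: 6 rows → AcctNo takes values {81, 78, 84, 82} — violation
Rep=Q: 3 rows → AcctNo = 81, 81, 81 ✓
Rep=P: 1 row → AcctNo = 79 ✓
Two rows agree on Rep but differ on AcctNo, so Rep → AcctNo does not hold.

No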